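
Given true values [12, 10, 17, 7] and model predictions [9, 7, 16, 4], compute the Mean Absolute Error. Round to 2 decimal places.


Absolute errors: [3, 3, 1, 3]
Sum of absolute errors = 10
MAE = 10 / 4 = 2.50

2.50


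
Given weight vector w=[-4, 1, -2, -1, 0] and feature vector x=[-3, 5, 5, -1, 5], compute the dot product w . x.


Element-wise products:
-4 * -3 = 12
1 * 5 = 5
-2 * 5 = -10
-1 * -1 = 1
0 * 5 = 0
Sum = 12 + 5 + -10 + 1 + 0
= 8

8


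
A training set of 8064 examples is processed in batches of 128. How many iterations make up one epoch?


Iterations per epoch = dataset_size / batch_size
= 8064 / 128
= 63

63


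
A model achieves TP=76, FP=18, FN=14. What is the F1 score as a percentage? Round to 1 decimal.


Precision = TP / (TP + FP) = 76 / 94 = 0.8085
Recall = TP / (TP + FN) = 76 / 90 = 0.8444
F1 = 2 * P * R / (P + R)
= 2 * 0.8085 * 0.8444 / (0.8085 + 0.8444)
= 1.3655 / 1.653
= 0.8261
As percentage: 82.6%

82.6


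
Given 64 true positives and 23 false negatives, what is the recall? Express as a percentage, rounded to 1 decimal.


Recall = TP / (TP + FN) * 100
= 64 / (64 + 23)
= 64 / 87
= 0.7356
= 73.6%

73.6


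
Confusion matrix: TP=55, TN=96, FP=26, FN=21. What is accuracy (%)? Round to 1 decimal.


Accuracy = (TP + TN) / (TP + TN + FP + FN) * 100
= (55 + 96) / (55 + 96 + 26 + 21)
= 151 / 198
= 0.7626
= 76.3%

76.3


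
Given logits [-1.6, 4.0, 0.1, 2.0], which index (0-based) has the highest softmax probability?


Softmax is a monotonic transformation, so it preserves the argmax.
We need to find the index of the maximum logit.
Index 0: -1.6
Index 1: 4.0
Index 2: 0.1
Index 3: 2.0
Maximum logit = 4.0 at index 1

1


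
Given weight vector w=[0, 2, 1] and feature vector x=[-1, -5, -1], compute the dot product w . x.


Element-wise products:
0 * -1 = 0
2 * -5 = -10
1 * -1 = -1
Sum = 0 + -10 + -1
= -11

-11


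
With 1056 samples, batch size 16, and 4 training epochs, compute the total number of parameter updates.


Iterations per epoch = 1056 / 16 = 66
Total updates = iterations_per_epoch * epochs
= 66 * 4
= 264

264


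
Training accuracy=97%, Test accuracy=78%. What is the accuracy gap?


Gap = train_accuracy - test_accuracy
= 97 - 78
= 19%
This gap suggests the model is overfitting.

19


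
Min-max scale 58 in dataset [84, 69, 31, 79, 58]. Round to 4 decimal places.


Min = 31, Max = 84
Range = 84 - 31 = 53
Scaled = (x - min) / (max - min)
= (58 - 31) / 53
= 27 / 53
= 0.5094

0.5094


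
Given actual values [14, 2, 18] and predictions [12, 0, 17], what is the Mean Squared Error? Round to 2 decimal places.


Differences: [2, 2, 1]
Squared errors: [4, 4, 1]
Sum of squared errors = 9
MSE = 9 / 3 = 3.00

3.00


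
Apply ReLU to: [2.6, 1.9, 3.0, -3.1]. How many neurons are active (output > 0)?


ReLU(x) = max(0, x) for each element:
ReLU(2.6) = 2.6
ReLU(1.9) = 1.9
ReLU(3.0) = 3.0
ReLU(-3.1) = 0
Active neurons (>0): 3

3


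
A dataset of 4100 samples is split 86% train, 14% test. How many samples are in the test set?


Train samples = 4100 * 86% = 3526
Test samples = 4100 - 3526
= 574

574


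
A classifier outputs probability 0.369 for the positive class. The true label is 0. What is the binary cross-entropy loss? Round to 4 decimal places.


For y=0: Loss = -log(1-p)
= -log(1 - 0.369)
= -log(0.631)
= -(-0.4604)
= 0.4604

0.4604


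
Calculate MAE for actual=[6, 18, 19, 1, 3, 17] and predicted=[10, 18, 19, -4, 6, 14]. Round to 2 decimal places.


Absolute errors: [4, 0, 0, 5, 3, 3]
Sum of absolute errors = 15
MAE = 15 / 6 = 2.50

2.50


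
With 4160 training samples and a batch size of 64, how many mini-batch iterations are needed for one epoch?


Iterations per epoch = dataset_size / batch_size
= 4160 / 64
= 65

65


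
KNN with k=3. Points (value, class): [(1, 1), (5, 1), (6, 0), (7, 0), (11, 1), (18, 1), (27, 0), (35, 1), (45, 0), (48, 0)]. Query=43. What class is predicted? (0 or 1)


Distances from query 43:
Point 45 (class 0): distance = 2
Point 48 (class 0): distance = 5
Point 35 (class 1): distance = 8
K=3 nearest neighbors: classes = [0, 0, 1]
Votes for class 1: 1 / 3
Majority vote => class 0

0


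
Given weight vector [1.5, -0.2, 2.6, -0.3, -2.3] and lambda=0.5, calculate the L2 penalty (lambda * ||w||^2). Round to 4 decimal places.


Squaring each weight:
1.5^2 = 2.25
(-0.2)^2 = 0.04
2.6^2 = 6.76
(-0.3)^2 = 0.09
(-2.3)^2 = 5.29
Sum of squares = 14.43
Penalty = 0.5 * 14.43 = 7.2150

7.2150


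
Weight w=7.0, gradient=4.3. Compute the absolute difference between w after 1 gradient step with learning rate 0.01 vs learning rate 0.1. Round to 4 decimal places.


With lr=0.01: w_new = 7.0 - 0.01 * 4.3 = 6.957
With lr=0.1: w_new = 7.0 - 0.1 * 4.3 = 6.57
Absolute difference = |6.957 - 6.57|
= 0.3870

0.3870


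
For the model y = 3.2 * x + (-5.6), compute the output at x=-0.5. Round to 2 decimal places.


y = 3.2 * -0.5 + (-5.6)
= -1.6 + (-5.6)
= -7.20

-7.20


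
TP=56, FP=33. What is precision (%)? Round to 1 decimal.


Precision = TP / (TP + FP) * 100
= 56 / (56 + 33)
= 56 / 89
= 0.6292
= 62.9%

62.9


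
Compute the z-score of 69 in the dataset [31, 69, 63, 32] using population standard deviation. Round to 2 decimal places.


Mean = (31 + 69 + 63 + 32) / 4 = 48.75
Variance = sum((x_i - mean)^2) / n = 302.1875
Std = sqrt(302.1875) = 17.3835
Z = (x - mean) / std
= (69 - 48.75) / 17.3835
= 20.25 / 17.3835
= 1.16

1.16


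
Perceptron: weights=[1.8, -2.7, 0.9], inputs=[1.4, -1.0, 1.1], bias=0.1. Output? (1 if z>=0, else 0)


z = w . x + b
= 1.8*1.4 + -2.7*-1.0 + 0.9*1.1 + 0.1
= 2.52 + 2.7 + 0.99 + 0.1
= 6.21 + 0.1
= 6.31
Since z = 6.31 >= 0, output = 1

1


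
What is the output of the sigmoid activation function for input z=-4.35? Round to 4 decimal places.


sigmoid(z) = 1 / (1 + exp(-z))
exp(-(-4.35)) = exp(4.35) = 77.4785
1 + 77.4785 = 78.4785
1 / 78.4785 = 0.0127

0.0127


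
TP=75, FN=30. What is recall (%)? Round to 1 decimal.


Recall = TP / (TP + FN) * 100
= 75 / (75 + 30)
= 75 / 105
= 0.7143
= 71.4%

71.4


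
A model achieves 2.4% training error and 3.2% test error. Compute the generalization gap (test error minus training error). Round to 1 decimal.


Generalization gap = test_error - train_error
= 3.2 - 2.4
= 0.8%
A small gap suggests good generalization.

0.8


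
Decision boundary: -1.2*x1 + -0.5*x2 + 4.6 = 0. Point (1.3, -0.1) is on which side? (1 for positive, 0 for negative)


Compute -1.2 * 1.3 + -0.5 * -0.1 + 4.6
= -1.56 + 0.05 + 4.6
= 3.09
Since 3.09 >= 0, the point is on the positive side.

1


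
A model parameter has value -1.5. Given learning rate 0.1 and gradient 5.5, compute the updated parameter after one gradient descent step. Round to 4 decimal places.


w_new = w_old - lr * gradient
= -1.5 - 0.1 * 5.5
= -1.5 - (0.55)
= -2.0500

-2.0500


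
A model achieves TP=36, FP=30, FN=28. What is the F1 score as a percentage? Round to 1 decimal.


Precision = TP / (TP + FP) = 36 / 66 = 0.5455
Recall = TP / (TP + FN) = 36 / 64 = 0.5625
F1 = 2 * P * R / (P + R)
= 2 * 0.5455 * 0.5625 / (0.5455 + 0.5625)
= 0.6136 / 1.108
= 0.5538
As percentage: 55.4%

55.4


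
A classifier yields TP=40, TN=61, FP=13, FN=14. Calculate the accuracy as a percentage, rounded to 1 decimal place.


Accuracy = (TP + TN) / (TP + TN + FP + FN) * 100
= (40 + 61) / (40 + 61 + 13 + 14)
= 101 / 128
= 0.7891
= 78.9%

78.9


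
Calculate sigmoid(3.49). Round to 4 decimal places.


sigmoid(z) = 1 / (1 + exp(-z))
exp(-(3.49)) = exp(-3.49) = 0.0305
1 + 0.0305 = 1.0305
1 / 1.0305 = 0.9704

0.9704


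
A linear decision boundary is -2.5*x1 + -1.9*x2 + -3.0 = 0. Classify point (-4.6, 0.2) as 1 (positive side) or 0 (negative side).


Compute -2.5 * -4.6 + -1.9 * 0.2 + -3.0
= 11.5 + -0.38 + -3.0
= 8.12
Since 8.12 >= 0, the point is on the positive side.

1


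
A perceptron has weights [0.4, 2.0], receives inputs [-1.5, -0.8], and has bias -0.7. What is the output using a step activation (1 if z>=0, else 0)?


z = w . x + b
= 0.4*-1.5 + 2.0*-0.8 + -0.7
= -0.6 + -1.6 + -0.7
= -2.2 + -0.7
= -2.9
Since z = -2.9 < 0, output = 0

0


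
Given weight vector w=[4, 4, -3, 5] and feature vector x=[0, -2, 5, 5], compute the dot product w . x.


Element-wise products:
4 * 0 = 0
4 * -2 = -8
-3 * 5 = -15
5 * 5 = 25
Sum = 0 + -8 + -15 + 25
= 2

2


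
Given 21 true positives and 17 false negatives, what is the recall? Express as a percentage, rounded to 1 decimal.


Recall = TP / (TP + FN) * 100
= 21 / (21 + 17)
= 21 / 38
= 0.5526
= 55.3%

55.3


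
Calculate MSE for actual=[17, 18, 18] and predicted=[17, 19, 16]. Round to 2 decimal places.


Differences: [0, -1, 2]
Squared errors: [0, 1, 4]
Sum of squared errors = 5
MSE = 5 / 3 = 1.67

1.67


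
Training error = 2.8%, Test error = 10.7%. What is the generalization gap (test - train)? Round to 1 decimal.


Generalization gap = test_error - train_error
= 10.7 - 2.8
= 7.9%
A moderate gap.

7.9


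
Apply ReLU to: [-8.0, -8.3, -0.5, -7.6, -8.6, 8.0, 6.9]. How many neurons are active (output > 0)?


ReLU(x) = max(0, x) for each element:
ReLU(-8.0) = 0
ReLU(-8.3) = 0
ReLU(-0.5) = 0
ReLU(-7.6) = 0
ReLU(-8.6) = 0
ReLU(8.0) = 8.0
ReLU(6.9) = 6.9
Active neurons (>0): 2

2


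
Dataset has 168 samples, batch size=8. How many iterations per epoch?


Iterations per epoch = dataset_size / batch_size
= 168 / 8
= 21

21


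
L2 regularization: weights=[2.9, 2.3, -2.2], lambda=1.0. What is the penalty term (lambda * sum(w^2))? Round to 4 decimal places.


Squaring each weight:
2.9^2 = 8.41
2.3^2 = 5.29
(-2.2)^2 = 4.84
Sum of squares = 18.54
Penalty = 1.0 * 18.54 = 18.5400

18.5400


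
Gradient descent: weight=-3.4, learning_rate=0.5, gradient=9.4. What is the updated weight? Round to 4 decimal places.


w_new = w_old - lr * gradient
= -3.4 - 0.5 * 9.4
= -3.4 - (4.7)
= -8.1000

-8.1000


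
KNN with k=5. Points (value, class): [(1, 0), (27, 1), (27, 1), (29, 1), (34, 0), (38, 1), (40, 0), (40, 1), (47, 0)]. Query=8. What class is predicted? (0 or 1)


Distances from query 8:
Point 1 (class 0): distance = 7
Point 27 (class 1): distance = 19
Point 27 (class 1): distance = 19
Point 29 (class 1): distance = 21
Point 34 (class 0): distance = 26
K=5 nearest neighbors: classes = [0, 1, 1, 1, 0]
Votes for class 1: 3 / 5
Majority vote => class 1

1


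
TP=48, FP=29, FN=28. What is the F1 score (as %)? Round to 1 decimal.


Precision = TP / (TP + FP) = 48 / 77 = 0.6234
Recall = TP / (TP + FN) = 48 / 76 = 0.6316
F1 = 2 * P * R / (P + R)
= 2 * 0.6234 * 0.6316 / (0.6234 + 0.6316)
= 0.7874 / 1.255
= 0.6275
As percentage: 62.7%

62.7


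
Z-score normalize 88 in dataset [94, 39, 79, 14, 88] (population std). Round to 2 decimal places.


Mean = (94 + 39 + 79 + 14 + 88) / 5 = 62.8
Variance = sum((x_i - mean)^2) / n = 963.76
Std = sqrt(963.76) = 31.0445
Z = (x - mean) / std
= (88 - 62.8) / 31.0445
= 25.2 / 31.0445
= 0.81

0.81


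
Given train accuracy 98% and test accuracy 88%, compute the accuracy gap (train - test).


Gap = train_accuracy - test_accuracy
= 98 - 88
= 10%
This moderate gap may indicate mild overfitting.

10


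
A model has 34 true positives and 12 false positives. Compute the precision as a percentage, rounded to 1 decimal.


Precision = TP / (TP + FP) * 100
= 34 / (34 + 12)
= 34 / 46
= 0.7391
= 73.9%

73.9


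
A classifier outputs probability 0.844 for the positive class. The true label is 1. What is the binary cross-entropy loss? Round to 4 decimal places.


For y=1: Loss = -log(p)
= -log(0.844)
= -(-0.1696)
= 0.1696

0.1696


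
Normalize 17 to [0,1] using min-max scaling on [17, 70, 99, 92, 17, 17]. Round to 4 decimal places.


Min = 17, Max = 99
Range = 99 - 17 = 82
Scaled = (x - min) / (max - min)
= (17 - 17) / 82
= 0 / 82
= 0.0000

0.0000


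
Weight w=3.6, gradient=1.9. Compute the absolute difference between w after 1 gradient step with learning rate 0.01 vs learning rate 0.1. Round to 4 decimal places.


With lr=0.01: w_new = 3.6 - 0.01 * 1.9 = 3.581
With lr=0.1: w_new = 3.6 - 0.1 * 1.9 = 3.41
Absolute difference = |3.581 - 3.41|
= 0.1710

0.1710


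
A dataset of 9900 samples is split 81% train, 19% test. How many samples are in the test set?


Train samples = 9900 * 81% = 8019
Test samples = 9900 - 8019
= 1881

1881


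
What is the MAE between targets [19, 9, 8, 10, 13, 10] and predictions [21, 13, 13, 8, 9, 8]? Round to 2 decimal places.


Absolute errors: [2, 4, 5, 2, 4, 2]
Sum of absolute errors = 19
MAE = 19 / 6 = 3.17

3.17


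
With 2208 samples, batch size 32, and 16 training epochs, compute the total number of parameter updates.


Iterations per epoch = 2208 / 32 = 69
Total updates = iterations_per_epoch * epochs
= 69 * 16
= 1104

1104


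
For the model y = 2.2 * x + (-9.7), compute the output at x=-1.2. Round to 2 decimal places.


y = 2.2 * -1.2 + (-9.7)
= -2.64 + (-9.7)
= -12.34

-12.34


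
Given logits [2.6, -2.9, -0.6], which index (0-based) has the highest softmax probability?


Softmax is a monotonic transformation, so it preserves the argmax.
We need to find the index of the maximum logit.
Index 0: 2.6
Index 1: -2.9
Index 2: -0.6
Maximum logit = 2.6 at index 0

0


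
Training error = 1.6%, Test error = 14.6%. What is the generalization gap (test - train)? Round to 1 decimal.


Generalization gap = test_error - train_error
= 14.6 - 1.6
= 13.0%
A large gap suggests overfitting.

13.0


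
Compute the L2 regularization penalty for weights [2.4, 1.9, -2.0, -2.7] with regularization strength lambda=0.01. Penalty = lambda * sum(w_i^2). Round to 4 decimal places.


Squaring each weight:
2.4^2 = 5.76
1.9^2 = 3.61
(-2.0)^2 = 4.0
(-2.7)^2 = 7.29
Sum of squares = 20.66
Penalty = 0.01 * 20.66 = 0.2066

0.2066


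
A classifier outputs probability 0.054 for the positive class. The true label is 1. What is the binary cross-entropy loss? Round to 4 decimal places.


For y=1: Loss = -log(p)
= -log(0.054)
= -(-2.9188)
= 2.9188

2.9188


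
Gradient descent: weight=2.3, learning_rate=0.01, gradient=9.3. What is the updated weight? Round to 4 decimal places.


w_new = w_old - lr * gradient
= 2.3 - 0.01 * 9.3
= 2.3 - (0.093)
= 2.2070

2.2070


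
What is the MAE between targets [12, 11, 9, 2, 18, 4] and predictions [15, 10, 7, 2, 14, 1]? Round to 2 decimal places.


Absolute errors: [3, 1, 2, 0, 4, 3]
Sum of absolute errors = 13
MAE = 13 / 6 = 2.17

2.17


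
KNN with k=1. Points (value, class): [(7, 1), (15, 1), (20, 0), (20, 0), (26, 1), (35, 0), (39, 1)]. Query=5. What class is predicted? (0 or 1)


Distances from query 5:
Point 7 (class 1): distance = 2
K=1 nearest neighbors: classes = [1]
Votes for class 1: 1 / 1
Majority vote => class 1

1


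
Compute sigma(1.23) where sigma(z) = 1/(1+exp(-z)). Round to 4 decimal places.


sigmoid(z) = 1 / (1 + exp(-z))
exp(-(1.23)) = exp(-1.23) = 0.2923
1 + 0.2923 = 1.2923
1 / 1.2923 = 0.7738

0.7738


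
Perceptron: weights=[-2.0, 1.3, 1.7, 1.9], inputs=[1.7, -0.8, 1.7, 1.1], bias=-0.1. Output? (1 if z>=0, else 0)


z = w . x + b
= -2.0*1.7 + 1.3*-0.8 + 1.7*1.7 + 1.9*1.1 + -0.1
= -3.4 + -1.04 + 2.89 + 2.09 + -0.1
= 0.54 + -0.1
= 0.44
Since z = 0.44 >= 0, output = 1

1


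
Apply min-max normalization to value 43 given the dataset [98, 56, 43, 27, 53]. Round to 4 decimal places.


Min = 27, Max = 98
Range = 98 - 27 = 71
Scaled = (x - min) / (max - min)
= (43 - 27) / 71
= 16 / 71
= 0.2254

0.2254


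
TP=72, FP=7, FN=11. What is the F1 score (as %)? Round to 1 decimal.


Precision = TP / (TP + FP) = 72 / 79 = 0.9114
Recall = TP / (TP + FN) = 72 / 83 = 0.8675
F1 = 2 * P * R / (P + R)
= 2 * 0.9114 * 0.8675 / (0.9114 + 0.8675)
= 1.5812 / 1.7789
= 0.8889
As percentage: 88.9%

88.9


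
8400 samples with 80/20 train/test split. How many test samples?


Train samples = 8400 * 80% = 6720
Test samples = 8400 - 6720
= 1680

1680


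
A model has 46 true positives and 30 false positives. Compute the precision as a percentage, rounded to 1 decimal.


Precision = TP / (TP + FP) * 100
= 46 / (46 + 30)
= 46 / 76
= 0.6053
= 60.5%

60.5


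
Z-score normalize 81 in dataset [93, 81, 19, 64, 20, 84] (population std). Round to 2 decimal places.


Mean = (93 + 81 + 19 + 64 + 20 + 84) / 6 = 60.1667
Variance = sum((x_i - mean)^2) / n = 900.4722
Std = sqrt(900.4722) = 30.0079
Z = (x - mean) / std
= (81 - 60.1667) / 30.0079
= 20.8333 / 30.0079
= 0.69

0.69


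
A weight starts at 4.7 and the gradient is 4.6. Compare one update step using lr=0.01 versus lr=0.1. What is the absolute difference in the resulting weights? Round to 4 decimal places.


With lr=0.01: w_new = 4.7 - 0.01 * 4.6 = 4.654
With lr=0.1: w_new = 4.7 - 0.1 * 4.6 = 4.24
Absolute difference = |4.654 - 4.24|
= 0.4140

0.4140


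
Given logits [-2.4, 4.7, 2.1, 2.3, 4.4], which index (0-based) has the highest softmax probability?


Softmax is a monotonic transformation, so it preserves the argmax.
We need to find the index of the maximum logit.
Index 0: -2.4
Index 1: 4.7
Index 2: 2.1
Index 3: 2.3
Index 4: 4.4
Maximum logit = 4.7 at index 1

1


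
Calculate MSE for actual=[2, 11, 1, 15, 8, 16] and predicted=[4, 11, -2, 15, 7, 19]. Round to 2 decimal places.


Differences: [-2, 0, 3, 0, 1, -3]
Squared errors: [4, 0, 9, 0, 1, 9]
Sum of squared errors = 23
MSE = 23 / 6 = 3.83

3.83


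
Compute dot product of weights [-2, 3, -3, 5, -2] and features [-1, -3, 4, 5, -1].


Element-wise products:
-2 * -1 = 2
3 * -3 = -9
-3 * 4 = -12
5 * 5 = 25
-2 * -1 = 2
Sum = 2 + -9 + -12 + 25 + 2
= 8

8


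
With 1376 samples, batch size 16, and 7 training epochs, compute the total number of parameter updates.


Iterations per epoch = 1376 / 16 = 86
Total updates = iterations_per_epoch * epochs
= 86 * 7
= 602

602


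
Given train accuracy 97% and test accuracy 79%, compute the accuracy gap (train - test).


Gap = train_accuracy - test_accuracy
= 97 - 79
= 18%
This gap suggests the model is overfitting.

18


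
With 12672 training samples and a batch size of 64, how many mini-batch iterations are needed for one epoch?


Iterations per epoch = dataset_size / batch_size
= 12672 / 64
= 198

198


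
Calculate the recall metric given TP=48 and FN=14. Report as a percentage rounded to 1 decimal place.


Recall = TP / (TP + FN) * 100
= 48 / (48 + 14)
= 48 / 62
= 0.7742
= 77.4%

77.4


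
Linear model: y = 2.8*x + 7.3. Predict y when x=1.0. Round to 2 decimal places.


y = 2.8 * 1.0 + (7.3)
= 2.8 + (7.3)
= 10.10

10.10


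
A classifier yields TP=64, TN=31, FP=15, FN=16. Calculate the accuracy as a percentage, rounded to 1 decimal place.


Accuracy = (TP + TN) / (TP + TN + FP + FN) * 100
= (64 + 31) / (64 + 31 + 15 + 16)
= 95 / 126
= 0.754
= 75.4%

75.4


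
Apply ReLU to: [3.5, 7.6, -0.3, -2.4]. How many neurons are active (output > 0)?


ReLU(x) = max(0, x) for each element:
ReLU(3.5) = 3.5
ReLU(7.6) = 7.6
ReLU(-0.3) = 0
ReLU(-2.4) = 0
Active neurons (>0): 2

2


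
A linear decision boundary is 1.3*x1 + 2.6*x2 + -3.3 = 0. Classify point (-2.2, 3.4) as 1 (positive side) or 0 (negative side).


Compute 1.3 * -2.2 + 2.6 * 3.4 + -3.3
= -2.86 + 8.84 + -3.3
= 2.68
Since 2.68 >= 0, the point is on the positive side.

1


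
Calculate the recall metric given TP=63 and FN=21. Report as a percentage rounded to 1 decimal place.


Recall = TP / (TP + FN) * 100
= 63 / (63 + 21)
= 63 / 84
= 0.75
= 75.0%

75.0


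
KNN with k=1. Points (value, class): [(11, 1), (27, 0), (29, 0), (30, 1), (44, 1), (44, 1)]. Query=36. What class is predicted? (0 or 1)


Distances from query 36:
Point 30 (class 1): distance = 6
K=1 nearest neighbors: classes = [1]
Votes for class 1: 1 / 1
Majority vote => class 1

1


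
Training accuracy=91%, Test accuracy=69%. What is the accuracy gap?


Gap = train_accuracy - test_accuracy
= 91 - 69
= 22%
This large gap strongly indicates overfitting.

22


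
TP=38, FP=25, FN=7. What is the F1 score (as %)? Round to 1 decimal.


Precision = TP / (TP + FP) = 38 / 63 = 0.6032
Recall = TP / (TP + FN) = 38 / 45 = 0.8444
F1 = 2 * P * R / (P + R)
= 2 * 0.6032 * 0.8444 / (0.6032 + 0.8444)
= 1.0187 / 1.4476
= 0.7037
As percentage: 70.4%

70.4


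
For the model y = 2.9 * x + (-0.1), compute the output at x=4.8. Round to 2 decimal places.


y = 2.9 * 4.8 + (-0.1)
= 13.92 + (-0.1)
= 13.82

13.82


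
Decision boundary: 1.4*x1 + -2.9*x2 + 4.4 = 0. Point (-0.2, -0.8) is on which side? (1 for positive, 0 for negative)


Compute 1.4 * -0.2 + -2.9 * -0.8 + 4.4
= -0.28 + 2.32 + 4.4
= 6.44
Since 6.44 >= 0, the point is on the positive side.

1


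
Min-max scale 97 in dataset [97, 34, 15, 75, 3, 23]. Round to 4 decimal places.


Min = 3, Max = 97
Range = 97 - 3 = 94
Scaled = (x - min) / (max - min)
= (97 - 3) / 94
= 94 / 94
= 1.0000

1.0000


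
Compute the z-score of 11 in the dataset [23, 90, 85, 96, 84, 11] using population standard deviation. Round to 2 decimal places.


Mean = (23 + 90 + 85 + 96 + 84 + 11) / 6 = 64.8333
Variance = sum((x_i - mean)^2) / n = 1171.1389
Std = sqrt(1171.1389) = 34.2219
Z = (x - mean) / std
= (11 - 64.8333) / 34.2219
= -53.8333 / 34.2219
= -1.57

-1.57


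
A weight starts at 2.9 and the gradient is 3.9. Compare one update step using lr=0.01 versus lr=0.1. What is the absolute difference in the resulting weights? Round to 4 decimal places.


With lr=0.01: w_new = 2.9 - 0.01 * 3.9 = 2.861
With lr=0.1: w_new = 2.9 - 0.1 * 3.9 = 2.51
Absolute difference = |2.861 - 2.51|
= 0.3510

0.3510


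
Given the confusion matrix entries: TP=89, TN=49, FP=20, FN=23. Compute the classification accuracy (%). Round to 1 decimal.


Accuracy = (TP + TN) / (TP + TN + FP + FN) * 100
= (89 + 49) / (89 + 49 + 20 + 23)
= 138 / 181
= 0.7624
= 76.2%

76.2


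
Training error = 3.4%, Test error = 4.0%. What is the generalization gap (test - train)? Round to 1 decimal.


Generalization gap = test_error - train_error
= 4.0 - 3.4
= 0.6%
A small gap suggests good generalization.

0.6


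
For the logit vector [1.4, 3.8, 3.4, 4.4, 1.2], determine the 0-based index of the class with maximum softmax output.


Softmax is a monotonic transformation, so it preserves the argmax.
We need to find the index of the maximum logit.
Index 0: 1.4
Index 1: 3.8
Index 2: 3.4
Index 3: 4.4
Index 4: 1.2
Maximum logit = 4.4 at index 3

3


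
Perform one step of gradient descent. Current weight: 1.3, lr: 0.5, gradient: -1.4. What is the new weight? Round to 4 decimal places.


w_new = w_old - lr * gradient
= 1.3 - 0.5 * -1.4
= 1.3 - (-0.7)
= 2.0000

2.0000


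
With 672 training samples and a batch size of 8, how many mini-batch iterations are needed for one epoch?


Iterations per epoch = dataset_size / batch_size
= 672 / 8
= 84

84


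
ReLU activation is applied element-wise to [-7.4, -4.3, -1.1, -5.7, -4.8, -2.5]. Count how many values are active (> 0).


ReLU(x) = max(0, x) for each element:
ReLU(-7.4) = 0
ReLU(-4.3) = 0
ReLU(-1.1) = 0
ReLU(-5.7) = 0
ReLU(-4.8) = 0
ReLU(-2.5) = 0
Active neurons (>0): 0

0


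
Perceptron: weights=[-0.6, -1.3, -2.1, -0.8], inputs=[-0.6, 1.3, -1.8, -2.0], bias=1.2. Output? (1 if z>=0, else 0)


z = w . x + b
= -0.6*-0.6 + -1.3*1.3 + -2.1*-1.8 + -0.8*-2.0 + 1.2
= 0.36 + -1.69 + 3.78 + 1.6 + 1.2
= 4.05 + 1.2
= 5.25
Since z = 5.25 >= 0, output = 1

1


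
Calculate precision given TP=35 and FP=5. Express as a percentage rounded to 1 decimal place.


Precision = TP / (TP + FP) * 100
= 35 / (35 + 5)
= 35 / 40
= 0.875
= 87.5%

87.5


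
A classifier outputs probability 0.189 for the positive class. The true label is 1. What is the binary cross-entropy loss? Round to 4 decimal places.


For y=1: Loss = -log(p)
= -log(0.189)
= -(-1.666)
= 1.6660

1.6660


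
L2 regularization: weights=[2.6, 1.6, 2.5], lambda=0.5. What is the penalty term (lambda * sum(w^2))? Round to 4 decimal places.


Squaring each weight:
2.6^2 = 6.76
1.6^2 = 2.56
2.5^2 = 6.25
Sum of squares = 15.57
Penalty = 0.5 * 15.57 = 7.7850

7.7850


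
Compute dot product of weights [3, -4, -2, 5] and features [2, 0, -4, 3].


Element-wise products:
3 * 2 = 6
-4 * 0 = 0
-2 * -4 = 8
5 * 3 = 15
Sum = 6 + 0 + 8 + 15
= 29

29


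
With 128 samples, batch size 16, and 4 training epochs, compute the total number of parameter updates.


Iterations per epoch = 128 / 16 = 8
Total updates = iterations_per_epoch * epochs
= 8 * 4
= 32

32


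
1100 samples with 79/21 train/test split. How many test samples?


Train samples = 1100 * 79% = 869
Test samples = 1100 - 869
= 231

231


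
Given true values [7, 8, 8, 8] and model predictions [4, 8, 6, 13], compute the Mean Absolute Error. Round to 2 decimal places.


Absolute errors: [3, 0, 2, 5]
Sum of absolute errors = 10
MAE = 10 / 4 = 2.50

2.50


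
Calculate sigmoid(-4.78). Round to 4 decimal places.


sigmoid(z) = 1 / (1 + exp(-z))
exp(-(-4.78)) = exp(4.78) = 119.1043
1 + 119.1043 = 120.1043
1 / 120.1043 = 0.0083

0.0083


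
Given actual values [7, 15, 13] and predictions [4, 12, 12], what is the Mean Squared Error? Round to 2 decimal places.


Differences: [3, 3, 1]
Squared errors: [9, 9, 1]
Sum of squared errors = 19
MSE = 19 / 3 = 6.33

6.33


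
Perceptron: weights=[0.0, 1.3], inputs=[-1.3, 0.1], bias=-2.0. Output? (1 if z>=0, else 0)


z = w . x + b
= 0.0*-1.3 + 1.3*0.1 + -2.0
= -0.0 + 0.13 + -2.0
= 0.13 + -2.0
= -1.87
Since z = -1.87 < 0, output = 0

0


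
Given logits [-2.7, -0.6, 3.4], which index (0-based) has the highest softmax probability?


Softmax is a monotonic transformation, so it preserves the argmax.
We need to find the index of the maximum logit.
Index 0: -2.7
Index 1: -0.6
Index 2: 3.4
Maximum logit = 3.4 at index 2

2


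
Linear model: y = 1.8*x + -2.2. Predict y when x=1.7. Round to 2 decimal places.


y = 1.8 * 1.7 + (-2.2)
= 3.06 + (-2.2)
= 0.86

0.86


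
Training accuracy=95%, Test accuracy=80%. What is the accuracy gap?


Gap = train_accuracy - test_accuracy
= 95 - 80
= 15%
This gap suggests the model is overfitting.

15


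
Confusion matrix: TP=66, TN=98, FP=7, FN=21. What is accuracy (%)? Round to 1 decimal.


Accuracy = (TP + TN) / (TP + TN + FP + FN) * 100
= (66 + 98) / (66 + 98 + 7 + 21)
= 164 / 192
= 0.8542
= 85.4%

85.4


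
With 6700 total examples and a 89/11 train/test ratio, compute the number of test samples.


Train samples = 6700 * 89% = 5963
Test samples = 6700 - 5963
= 737

737


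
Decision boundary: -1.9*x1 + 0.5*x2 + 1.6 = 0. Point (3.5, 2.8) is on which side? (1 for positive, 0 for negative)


Compute -1.9 * 3.5 + 0.5 * 2.8 + 1.6
= -6.65 + 1.4 + 1.6
= -3.65
Since -3.65 < 0, the point is on the negative side.

0


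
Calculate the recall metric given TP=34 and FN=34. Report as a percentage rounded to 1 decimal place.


Recall = TP / (TP + FN) * 100
= 34 / (34 + 34)
= 34 / 68
= 0.5
= 50.0%

50.0


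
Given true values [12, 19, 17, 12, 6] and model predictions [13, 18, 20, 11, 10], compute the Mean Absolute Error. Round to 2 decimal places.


Absolute errors: [1, 1, 3, 1, 4]
Sum of absolute errors = 10
MAE = 10 / 5 = 2.00

2.00


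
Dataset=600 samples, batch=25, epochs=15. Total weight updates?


Iterations per epoch = 600 / 25 = 24
Total updates = iterations_per_epoch * epochs
= 24 * 15
= 360

360


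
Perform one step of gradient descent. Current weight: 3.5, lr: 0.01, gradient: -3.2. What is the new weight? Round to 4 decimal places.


w_new = w_old - lr * gradient
= 3.5 - 0.01 * -3.2
= 3.5 - (-0.032)
= 3.5320

3.5320


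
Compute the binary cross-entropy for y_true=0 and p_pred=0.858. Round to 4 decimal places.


For y=0: Loss = -log(1-p)
= -log(1 - 0.858)
= -log(0.142)
= -(-1.9519)
= 1.9519

1.9519


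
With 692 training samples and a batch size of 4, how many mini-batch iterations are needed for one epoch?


Iterations per epoch = dataset_size / batch_size
= 692 / 4
= 173

173


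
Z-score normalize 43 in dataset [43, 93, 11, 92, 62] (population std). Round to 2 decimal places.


Mean = (43 + 93 + 11 + 92 + 62) / 5 = 60.2
Variance = sum((x_i - mean)^2) / n = 961.36
Std = sqrt(961.36) = 31.0058
Z = (x - mean) / std
= (43 - 60.2) / 31.0058
= -17.2 / 31.0058
= -0.55

-0.55


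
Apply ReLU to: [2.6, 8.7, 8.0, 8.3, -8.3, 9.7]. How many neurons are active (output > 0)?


ReLU(x) = max(0, x) for each element:
ReLU(2.6) = 2.6
ReLU(8.7) = 8.7
ReLU(8.0) = 8.0
ReLU(8.3) = 8.3
ReLU(-8.3) = 0
ReLU(9.7) = 9.7
Active neurons (>0): 5

5


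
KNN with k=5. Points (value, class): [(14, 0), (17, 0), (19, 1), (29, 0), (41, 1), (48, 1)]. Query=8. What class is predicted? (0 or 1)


Distances from query 8:
Point 14 (class 0): distance = 6
Point 17 (class 0): distance = 9
Point 19 (class 1): distance = 11
Point 29 (class 0): distance = 21
Point 41 (class 1): distance = 33
K=5 nearest neighbors: classes = [0, 0, 1, 0, 1]
Votes for class 1: 2 / 5
Majority vote => class 0

0


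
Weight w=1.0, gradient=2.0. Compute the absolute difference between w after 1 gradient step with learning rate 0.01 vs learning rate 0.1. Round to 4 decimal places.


With lr=0.01: w_new = 1.0 - 0.01 * 2.0 = 0.98
With lr=0.1: w_new = 1.0 - 0.1 * 2.0 = 0.8
Absolute difference = |0.98 - 0.8|
= 0.1800

0.1800


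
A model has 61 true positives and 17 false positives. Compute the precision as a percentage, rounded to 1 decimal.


Precision = TP / (TP + FP) * 100
= 61 / (61 + 17)
= 61 / 78
= 0.7821
= 78.2%

78.2


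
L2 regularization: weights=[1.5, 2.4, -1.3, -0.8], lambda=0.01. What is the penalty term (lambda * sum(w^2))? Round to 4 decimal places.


Squaring each weight:
1.5^2 = 2.25
2.4^2 = 5.76
(-1.3)^2 = 1.69
(-0.8)^2 = 0.64
Sum of squares = 10.34
Penalty = 0.01 * 10.34 = 0.1034

0.1034


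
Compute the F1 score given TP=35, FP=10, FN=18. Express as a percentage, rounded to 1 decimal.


Precision = TP / (TP + FP) = 35 / 45 = 0.7778
Recall = TP / (TP + FN) = 35 / 53 = 0.6604
F1 = 2 * P * R / (P + R)
= 2 * 0.7778 * 0.6604 / (0.7778 + 0.6604)
= 1.0273 / 1.4382
= 0.7143
As percentage: 71.4%

71.4


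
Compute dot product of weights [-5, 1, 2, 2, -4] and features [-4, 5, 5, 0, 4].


Element-wise products:
-5 * -4 = 20
1 * 5 = 5
2 * 5 = 10
2 * 0 = 0
-4 * 4 = -16
Sum = 20 + 5 + 10 + 0 + -16
= 19

19


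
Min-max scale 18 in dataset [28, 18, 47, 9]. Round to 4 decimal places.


Min = 9, Max = 47
Range = 47 - 9 = 38
Scaled = (x - min) / (max - min)
= (18 - 9) / 38
= 9 / 38
= 0.2368

0.2368


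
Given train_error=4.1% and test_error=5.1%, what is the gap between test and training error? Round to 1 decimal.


Generalization gap = test_error - train_error
= 5.1 - 4.1
= 1.0%
A small gap suggests good generalization.

1.0


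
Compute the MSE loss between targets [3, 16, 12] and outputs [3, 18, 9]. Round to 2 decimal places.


Differences: [0, -2, 3]
Squared errors: [0, 4, 9]
Sum of squared errors = 13
MSE = 13 / 3 = 4.33

4.33


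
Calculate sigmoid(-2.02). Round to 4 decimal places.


sigmoid(z) = 1 / (1 + exp(-z))
exp(-(-2.02)) = exp(2.02) = 7.5383
1 + 7.5383 = 8.5383
1 / 8.5383 = 0.1171

0.1171


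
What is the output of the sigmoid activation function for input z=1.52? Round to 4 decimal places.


sigmoid(z) = 1 / (1 + exp(-z))
exp(-(1.52)) = exp(-1.52) = 0.2187
1 + 0.2187 = 1.2187
1 / 1.2187 = 0.8205

0.8205


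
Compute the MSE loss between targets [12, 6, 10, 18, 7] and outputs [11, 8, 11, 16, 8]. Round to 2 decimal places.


Differences: [1, -2, -1, 2, -1]
Squared errors: [1, 4, 1, 4, 1]
Sum of squared errors = 11
MSE = 11 / 5 = 2.20

2.20


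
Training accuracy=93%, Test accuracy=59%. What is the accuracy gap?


Gap = train_accuracy - test_accuracy
= 93 - 59
= 34%
This large gap strongly indicates overfitting.

34


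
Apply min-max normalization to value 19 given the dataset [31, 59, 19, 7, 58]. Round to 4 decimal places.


Min = 7, Max = 59
Range = 59 - 7 = 52
Scaled = (x - min) / (max - min)
= (19 - 7) / 52
= 12 / 52
= 0.2308

0.2308


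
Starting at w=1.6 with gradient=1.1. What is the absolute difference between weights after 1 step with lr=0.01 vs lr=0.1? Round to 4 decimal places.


With lr=0.01: w_new = 1.6 - 0.01 * 1.1 = 1.589
With lr=0.1: w_new = 1.6 - 0.1 * 1.1 = 1.49
Absolute difference = |1.589 - 1.49|
= 0.0990

0.0990


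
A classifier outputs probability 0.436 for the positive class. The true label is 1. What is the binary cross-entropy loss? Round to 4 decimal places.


For y=1: Loss = -log(p)
= -log(0.436)
= -(-0.8301)
= 0.8301

0.8301


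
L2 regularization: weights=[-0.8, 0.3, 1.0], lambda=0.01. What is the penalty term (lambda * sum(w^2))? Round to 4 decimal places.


Squaring each weight:
(-0.8)^2 = 0.64
0.3^2 = 0.09
1.0^2 = 1.0
Sum of squares = 1.73
Penalty = 0.01 * 1.73 = 0.0173

0.0173


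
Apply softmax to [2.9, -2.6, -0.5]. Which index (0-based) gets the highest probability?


Softmax is a monotonic transformation, so it preserves the argmax.
We need to find the index of the maximum logit.
Index 0: 2.9
Index 1: -2.6
Index 2: -0.5
Maximum logit = 2.9 at index 0

0


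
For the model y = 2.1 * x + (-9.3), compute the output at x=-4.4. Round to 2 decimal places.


y = 2.1 * -4.4 + (-9.3)
= -9.24 + (-9.3)
= -18.54

-18.54


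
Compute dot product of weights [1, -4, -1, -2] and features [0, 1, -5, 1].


Element-wise products:
1 * 0 = 0
-4 * 1 = -4
-1 * -5 = 5
-2 * 1 = -2
Sum = 0 + -4 + 5 + -2
= -1

-1


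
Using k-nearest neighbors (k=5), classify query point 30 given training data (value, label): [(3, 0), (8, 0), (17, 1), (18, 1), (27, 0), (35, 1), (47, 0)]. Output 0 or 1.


Distances from query 30:
Point 27 (class 0): distance = 3
Point 35 (class 1): distance = 5
Point 18 (class 1): distance = 12
Point 17 (class 1): distance = 13
Point 47 (class 0): distance = 17
K=5 nearest neighbors: classes = [0, 1, 1, 1, 0]
Votes for class 1: 3 / 5
Majority vote => class 1

1


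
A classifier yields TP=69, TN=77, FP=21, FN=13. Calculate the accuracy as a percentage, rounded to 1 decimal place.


Accuracy = (TP + TN) / (TP + TN + FP + FN) * 100
= (69 + 77) / (69 + 77 + 21 + 13)
= 146 / 180
= 0.8111
= 81.1%

81.1


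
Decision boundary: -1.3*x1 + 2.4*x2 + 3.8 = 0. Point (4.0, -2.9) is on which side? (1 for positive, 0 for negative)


Compute -1.3 * 4.0 + 2.4 * -2.9 + 3.8
= -5.2 + -6.96 + 3.8
= -8.36
Since -8.36 < 0, the point is on the negative side.

0


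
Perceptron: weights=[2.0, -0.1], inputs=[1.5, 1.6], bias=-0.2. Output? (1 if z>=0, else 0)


z = w . x + b
= 2.0*1.5 + -0.1*1.6 + -0.2
= 3.0 + -0.16 + -0.2
= 2.84 + -0.2
= 2.64
Since z = 2.64 >= 0, output = 1

1


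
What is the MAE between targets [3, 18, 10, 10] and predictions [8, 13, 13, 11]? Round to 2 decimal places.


Absolute errors: [5, 5, 3, 1]
Sum of absolute errors = 14
MAE = 14 / 4 = 3.50

3.50


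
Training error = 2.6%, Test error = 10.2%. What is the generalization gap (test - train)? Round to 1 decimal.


Generalization gap = test_error - train_error
= 10.2 - 2.6
= 7.6%
A moderate gap.

7.6


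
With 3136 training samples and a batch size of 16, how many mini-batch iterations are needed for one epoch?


Iterations per epoch = dataset_size / batch_size
= 3136 / 16
= 196

196


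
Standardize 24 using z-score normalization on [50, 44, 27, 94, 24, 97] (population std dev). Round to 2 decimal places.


Mean = (50 + 44 + 27 + 94 + 24 + 97) / 6 = 56.0
Variance = sum((x_i - mean)^2) / n = 861.6667
Std = sqrt(861.6667) = 29.3542
Z = (x - mean) / std
= (24 - 56.0) / 29.3542
= -32.0 / 29.3542
= -1.09

-1.09


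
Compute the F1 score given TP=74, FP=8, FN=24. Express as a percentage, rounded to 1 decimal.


Precision = TP / (TP + FP) = 74 / 82 = 0.9024
Recall = TP / (TP + FN) = 74 / 98 = 0.7551
F1 = 2 * P * R / (P + R)
= 2 * 0.9024 * 0.7551 / (0.9024 + 0.7551)
= 1.3629 / 1.6575
= 0.8222
As percentage: 82.2%

82.2


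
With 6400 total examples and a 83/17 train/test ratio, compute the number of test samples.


Train samples = 6400 * 83% = 5312
Test samples = 6400 - 5312
= 1088

1088


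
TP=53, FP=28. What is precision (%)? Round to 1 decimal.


Precision = TP / (TP + FP) * 100
= 53 / (53 + 28)
= 53 / 81
= 0.6543
= 65.4%

65.4


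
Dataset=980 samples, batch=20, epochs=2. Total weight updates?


Iterations per epoch = 980 / 20 = 49
Total updates = iterations_per_epoch * epochs
= 49 * 2
= 98

98


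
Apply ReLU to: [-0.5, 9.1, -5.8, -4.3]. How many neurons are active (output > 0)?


ReLU(x) = max(0, x) for each element:
ReLU(-0.5) = 0
ReLU(9.1) = 9.1
ReLU(-5.8) = 0
ReLU(-4.3) = 0
Active neurons (>0): 1

1


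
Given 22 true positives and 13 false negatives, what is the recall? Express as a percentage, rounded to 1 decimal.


Recall = TP / (TP + FN) * 100
= 22 / (22 + 13)
= 22 / 35
= 0.6286
= 62.9%

62.9


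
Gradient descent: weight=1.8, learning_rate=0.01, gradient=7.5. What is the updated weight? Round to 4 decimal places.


w_new = w_old - lr * gradient
= 1.8 - 0.01 * 7.5
= 1.8 - (0.075)
= 1.7250

1.7250


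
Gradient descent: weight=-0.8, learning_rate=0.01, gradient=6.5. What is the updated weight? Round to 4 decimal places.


w_new = w_old - lr * gradient
= -0.8 - 0.01 * 6.5
= -0.8 - (0.065)
= -0.8650

-0.8650


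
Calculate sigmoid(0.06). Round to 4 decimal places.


sigmoid(z) = 1 / (1 + exp(-z))
exp(-(0.06)) = exp(-0.06) = 0.9418
1 + 0.9418 = 1.9418
1 / 1.9418 = 0.5150

0.5150


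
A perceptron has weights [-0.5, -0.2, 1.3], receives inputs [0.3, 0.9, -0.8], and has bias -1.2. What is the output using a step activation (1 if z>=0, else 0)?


z = w . x + b
= -0.5*0.3 + -0.2*0.9 + 1.3*-0.8 + -1.2
= -0.15 + -0.18 + -1.04 + -1.2
= -1.37 + -1.2
= -2.57
Since z = -2.57 < 0, output = 0

0


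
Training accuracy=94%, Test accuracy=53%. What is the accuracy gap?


Gap = train_accuracy - test_accuracy
= 94 - 53
= 41%
This large gap strongly indicates overfitting.

41


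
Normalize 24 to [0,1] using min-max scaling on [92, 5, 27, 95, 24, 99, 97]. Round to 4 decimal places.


Min = 5, Max = 99
Range = 99 - 5 = 94
Scaled = (x - min) / (max - min)
= (24 - 5) / 94
= 19 / 94
= 0.2021

0.2021


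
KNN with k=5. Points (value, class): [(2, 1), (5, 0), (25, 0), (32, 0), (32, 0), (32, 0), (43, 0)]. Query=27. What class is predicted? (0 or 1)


Distances from query 27:
Point 25 (class 0): distance = 2
Point 32 (class 0): distance = 5
Point 32 (class 0): distance = 5
Point 32 (class 0): distance = 5
Point 43 (class 0): distance = 16
K=5 nearest neighbors: classes = [0, 0, 0, 0, 0]
Votes for class 1: 0 / 5
Majority vote => class 0

0


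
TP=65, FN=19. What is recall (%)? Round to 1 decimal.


Recall = TP / (TP + FN) * 100
= 65 / (65 + 19)
= 65 / 84
= 0.7738
= 77.4%

77.4


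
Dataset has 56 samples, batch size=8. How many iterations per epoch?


Iterations per epoch = dataset_size / batch_size
= 56 / 8
= 7

7


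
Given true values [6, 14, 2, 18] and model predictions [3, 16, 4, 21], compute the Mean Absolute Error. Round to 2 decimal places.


Absolute errors: [3, 2, 2, 3]
Sum of absolute errors = 10
MAE = 10 / 4 = 2.50

2.50


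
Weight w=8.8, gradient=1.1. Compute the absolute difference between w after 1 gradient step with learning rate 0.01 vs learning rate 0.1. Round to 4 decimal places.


With lr=0.01: w_new = 8.8 - 0.01 * 1.1 = 8.789
With lr=0.1: w_new = 8.8 - 0.1 * 1.1 = 8.69
Absolute difference = |8.789 - 8.69|
= 0.0990

0.0990


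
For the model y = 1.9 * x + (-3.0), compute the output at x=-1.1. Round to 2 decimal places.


y = 1.9 * -1.1 + (-3.0)
= -2.09 + (-3.0)
= -5.09

-5.09


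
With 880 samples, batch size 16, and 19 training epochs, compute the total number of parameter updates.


Iterations per epoch = 880 / 16 = 55
Total updates = iterations_per_epoch * epochs
= 55 * 19
= 1045

1045
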